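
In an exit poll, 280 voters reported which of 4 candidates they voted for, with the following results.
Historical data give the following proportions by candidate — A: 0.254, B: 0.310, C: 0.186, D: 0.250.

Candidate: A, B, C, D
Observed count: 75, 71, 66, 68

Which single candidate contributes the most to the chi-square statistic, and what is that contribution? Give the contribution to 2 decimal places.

Expected counts E_i = n·p_i: 280×0.254 = 71.12, 280×0.310 = 86.8, 280×0.186 = 52.08, 280×0.250 = 70.
χ² = (75−71.12)²/71.12 + (71−86.8)²/86.8 + (66−52.08)²/52.08 + (68−70)²/70
   = 0.212 + 2.876 + 3.721 + 0.057
The largest term is for C: 3.72.

C, 3.72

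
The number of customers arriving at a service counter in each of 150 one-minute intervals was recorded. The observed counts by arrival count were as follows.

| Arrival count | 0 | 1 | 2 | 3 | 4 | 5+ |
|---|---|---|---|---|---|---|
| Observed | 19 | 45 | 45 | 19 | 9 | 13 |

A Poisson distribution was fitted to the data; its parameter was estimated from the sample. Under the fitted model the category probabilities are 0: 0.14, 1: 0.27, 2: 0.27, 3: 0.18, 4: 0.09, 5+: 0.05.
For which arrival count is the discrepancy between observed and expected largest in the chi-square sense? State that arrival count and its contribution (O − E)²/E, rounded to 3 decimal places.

Expected counts E_i = n·p_i: 150×0.14 = 21, 150×0.27 = 40.5, 150×0.27 = 40.5, 150×0.18 = 27, 150×0.09 = 13.5, 150×0.05 = 7.5.
0: (19 − 21)²/21 = 4/21 = 0.1905
1: (45 − 40.5)²/40.5 = 20.25/40.5 = 0.5000
2: (45 − 40.5)²/40.5 = 20.25/40.5 = 0.5000
3: (19 − 27)²/27 = 64/27 = 2.3704
4: (9 − 13.5)²/13.5 = 20.25/13.5 = 1.5000
5+: (13 − 7.5)²/7.5 = 30.25/7.5 = 4.0333
The largest term is for 5+: 4.033.

5+, 4.033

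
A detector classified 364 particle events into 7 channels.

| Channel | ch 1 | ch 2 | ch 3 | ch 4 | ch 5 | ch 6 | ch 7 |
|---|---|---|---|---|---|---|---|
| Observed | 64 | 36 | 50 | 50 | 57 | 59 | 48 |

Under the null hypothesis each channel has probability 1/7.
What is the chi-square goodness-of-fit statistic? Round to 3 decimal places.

9.577

Under H₀ each category has probability 1/7, so each expected count is 364/7 = 52.
cat         O        E   (O−E)²/E
ch 1       64       52     2.7692
ch 2       36       52     4.9231
ch 3       50       52     0.0769
ch 4       50       52     0.0769
ch 5       57       52     0.4808
ch 6       59       52     0.9423
ch 7       48       52     0.3077
Sum = 9.577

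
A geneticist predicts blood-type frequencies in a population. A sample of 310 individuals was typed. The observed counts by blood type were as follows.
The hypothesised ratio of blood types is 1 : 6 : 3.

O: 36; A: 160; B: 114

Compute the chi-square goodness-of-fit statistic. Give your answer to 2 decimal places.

Ratio total = 10. Expected counts: 310×1/10 = 31, 310×6/10 = 186, 310×3/10 = 93.
χ² = (36−31)²/31 + (160−186)²/186 + (114−93)²/93
   = 0.806 + 3.634 + 4.742
Sum = 9.18

9.18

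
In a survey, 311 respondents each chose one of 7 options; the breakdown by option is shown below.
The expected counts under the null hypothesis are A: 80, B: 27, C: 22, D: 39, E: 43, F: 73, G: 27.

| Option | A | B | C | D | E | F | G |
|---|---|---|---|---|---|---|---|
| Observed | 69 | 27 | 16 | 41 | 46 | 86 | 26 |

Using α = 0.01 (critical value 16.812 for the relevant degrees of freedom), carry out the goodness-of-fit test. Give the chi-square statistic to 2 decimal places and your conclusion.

5.81; do not reject

A: (69 − 80)²/80 = 121/80 = 1.513
B: (27 − 27)²/27 = 0/27 = 0.000
C: (16 − 22)²/22 = 36/22 = 1.636
D: (41 − 39)²/39 = 4/39 = 0.103
E: (46 − 43)²/43 = 9/43 = 0.209
F: (86 − 73)²/73 = 169/73 = 2.315
G: (26 − 27)²/27 = 1/27 = 0.037
Sum = 5.81
df = 6. Since 5.81 < 16.812, we do not reject H₀.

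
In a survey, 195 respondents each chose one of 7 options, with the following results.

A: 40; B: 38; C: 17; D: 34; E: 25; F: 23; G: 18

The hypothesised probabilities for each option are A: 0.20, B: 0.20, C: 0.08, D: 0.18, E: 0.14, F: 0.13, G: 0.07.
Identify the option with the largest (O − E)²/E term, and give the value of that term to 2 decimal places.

G, 1.39

Expected counts E_i = n·p_i: 195×0.20 = 39, 195×0.20 = 39, 195×0.08 = 15.6, 195×0.18 = 35.1, 195×0.14 = 27.3, 195×0.13 = 25.35, 195×0.07 = 13.65.
χ² = (40−39)²/39 + (38−39)²/39 + (17−15.6)²/15.6 + (34−35.1)²/35.1 + (25−27.3)²/27.3 + (23−25.35)²/25.35 + (18−13.65)²/13.65
   = 0.026 + 0.026 + 0.126 + 0.034 + 0.194 + 0.218 + 1.386
The largest term is for G: 1.39.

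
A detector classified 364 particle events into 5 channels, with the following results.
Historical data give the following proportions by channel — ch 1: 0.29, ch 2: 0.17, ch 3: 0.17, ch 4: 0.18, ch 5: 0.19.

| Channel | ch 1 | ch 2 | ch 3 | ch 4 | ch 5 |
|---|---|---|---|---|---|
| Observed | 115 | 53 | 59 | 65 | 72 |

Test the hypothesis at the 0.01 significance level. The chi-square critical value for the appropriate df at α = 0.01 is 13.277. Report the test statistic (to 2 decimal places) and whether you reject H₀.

2.37; do not reject

Expected counts E_i = n·p_i: 364×0.29 = 105.56, 364×0.17 = 61.88, 364×0.17 = 61.88, 364×0.18 = 65.52, 364×0.19 = 69.16.
ch 1: (115 − 105.56)²/105.56 = 89.1136/105.56 = 0.844
ch 2: (53 − 61.88)²/61.88 = 78.8544/61.88 = 1.274
ch 3: (59 − 61.88)²/61.88 = 8.2944/61.88 = 0.134
ch 4: (65 − 65.52)²/65.52 = 0.2704/65.52 = 0.004
ch 5: (72 − 69.16)²/69.16 = 8.0656/69.16 = 0.117
Sum = 2.37
df = 4. Since 2.37 < 13.277, we do not reject H₀.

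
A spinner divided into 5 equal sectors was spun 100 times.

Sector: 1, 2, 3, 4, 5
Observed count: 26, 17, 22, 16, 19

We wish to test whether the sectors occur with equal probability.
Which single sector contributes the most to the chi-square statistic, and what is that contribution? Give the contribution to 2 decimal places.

Under H₀ each category has probability 1/5, so each expected count is 100/5 = 20.
cat         O        E   (O−E)²/E
1          26       20      1.800
2          17       20      0.450
3          22       20      0.200
4          16       20      0.800
5          19       20      0.050
The largest term is for 1: 1.80.

1, 1.80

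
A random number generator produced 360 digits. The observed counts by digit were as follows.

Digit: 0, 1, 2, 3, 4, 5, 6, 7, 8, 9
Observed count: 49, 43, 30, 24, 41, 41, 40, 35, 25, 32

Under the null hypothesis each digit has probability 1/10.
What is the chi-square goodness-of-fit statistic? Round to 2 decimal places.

16.72

Expected count for each of the 10 categories: 360/10 = 36.
0: (49 − 36)²/36 = 169/36 = 4.694
1: (43 − 36)²/36 = 49/36 = 1.361
2: (30 − 36)²/36 = 36/36 = 1.000
3: (24 − 36)²/36 = 144/36 = 4.000
4: (41 − 36)²/36 = 25/36 = 0.694
5: (41 − 36)²/36 = 25/36 = 0.694
6: (40 − 36)²/36 = 16/36 = 0.444
7: (35 − 36)²/36 = 1/36 = 0.028
8: (25 − 36)²/36 = 121/36 = 3.361
9: (32 − 36)²/36 = 16/36 = 0.444
Sum = 16.72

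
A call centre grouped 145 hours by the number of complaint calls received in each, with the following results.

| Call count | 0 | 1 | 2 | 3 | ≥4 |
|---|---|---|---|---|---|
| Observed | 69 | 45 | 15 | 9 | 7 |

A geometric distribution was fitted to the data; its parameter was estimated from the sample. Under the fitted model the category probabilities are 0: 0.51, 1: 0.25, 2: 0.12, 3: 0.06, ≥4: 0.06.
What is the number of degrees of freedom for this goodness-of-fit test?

3

There are k = 5 categories and 1 parameter estimated from the data, so df = 5 − 1 − 1 = 3.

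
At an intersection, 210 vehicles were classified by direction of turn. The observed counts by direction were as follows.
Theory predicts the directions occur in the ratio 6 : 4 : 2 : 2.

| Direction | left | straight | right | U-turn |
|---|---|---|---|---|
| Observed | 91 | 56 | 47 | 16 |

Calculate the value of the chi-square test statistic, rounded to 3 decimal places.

16.444

Ratio total = 14. Expected counts: 210×6/14 = 90, 210×4/14 = 60, 210×2/14 = 30, 210×2/14 = 30.
χ² = (91−90)²/90 + (56−60)²/60 + (47−30)²/30 + (16−30)²/30
   = 0.0111 + 0.2667 + 9.6333 + 6.5333
Sum = 16.444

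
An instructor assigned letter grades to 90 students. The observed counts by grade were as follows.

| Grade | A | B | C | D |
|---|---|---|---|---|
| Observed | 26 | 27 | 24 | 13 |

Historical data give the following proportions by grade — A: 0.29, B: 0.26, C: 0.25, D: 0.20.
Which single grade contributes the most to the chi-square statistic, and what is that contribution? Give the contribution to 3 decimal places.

Expected counts E_i = n·p_i: 90×0.29 = 26.1, 90×0.26 = 23.4, 90×0.25 = 22.5, 90×0.20 = 18.
cat         O        E   (O−E)²/E
A          26     26.1     0.0004
B          27     23.4     0.5538
C          24     22.5     0.1000
D          13       18     1.3889
The largest term is for D: 1.389.

D, 1.389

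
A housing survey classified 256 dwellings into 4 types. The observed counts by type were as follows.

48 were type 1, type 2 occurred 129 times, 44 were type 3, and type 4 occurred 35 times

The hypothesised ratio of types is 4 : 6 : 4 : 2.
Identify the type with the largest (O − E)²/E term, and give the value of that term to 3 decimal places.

Ratio total = 16. Expected counts: 256×4/16 = 64, 256×6/16 = 96, 256×4/16 = 64, 256×2/16 = 32.
cat         O        E   (O−E)²/E
type 1     48       64     4.0000
type 2    129       96    11.3438
type 3     44       64     6.2500
type 4     35       32     0.2813
The largest term is for type 2: 11.344.

type 2, 11.344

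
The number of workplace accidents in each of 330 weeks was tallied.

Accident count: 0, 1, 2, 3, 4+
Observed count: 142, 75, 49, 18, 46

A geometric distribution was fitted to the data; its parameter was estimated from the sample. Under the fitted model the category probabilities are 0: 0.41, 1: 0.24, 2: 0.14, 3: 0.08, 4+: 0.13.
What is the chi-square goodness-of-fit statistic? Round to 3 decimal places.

3.621

Expected counts E_i = n·p_i: 330×0.41 = 135.3, 330×0.24 = 79.2, 330×0.14 = 46.2, 330×0.08 = 26.4, 330×0.13 = 42.9.
cat         O        E   (O−E)²/E
0         142    135.3     0.3318
1          75     79.2     0.2227
2          49     46.2     0.1697
3          18     26.4     2.6727
4+         46     42.9     0.2240
Sum = 3.621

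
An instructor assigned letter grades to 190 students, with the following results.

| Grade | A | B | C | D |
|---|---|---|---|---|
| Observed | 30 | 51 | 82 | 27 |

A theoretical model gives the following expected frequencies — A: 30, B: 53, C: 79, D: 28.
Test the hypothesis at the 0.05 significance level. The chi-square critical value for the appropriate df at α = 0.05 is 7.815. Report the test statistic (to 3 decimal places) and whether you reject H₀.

0.225; do not reject

A: (30 − 30)²/30 = 0/30 = 0.0000
B: (51 − 53)²/53 = 4/53 = 0.0755
C: (82 − 79)²/79 = 9/79 = 0.1139
D: (27 − 28)²/28 = 1/28 = 0.0357
Sum = 0.225
df = 3. Since 0.225 < 7.815, we do not reject H₀.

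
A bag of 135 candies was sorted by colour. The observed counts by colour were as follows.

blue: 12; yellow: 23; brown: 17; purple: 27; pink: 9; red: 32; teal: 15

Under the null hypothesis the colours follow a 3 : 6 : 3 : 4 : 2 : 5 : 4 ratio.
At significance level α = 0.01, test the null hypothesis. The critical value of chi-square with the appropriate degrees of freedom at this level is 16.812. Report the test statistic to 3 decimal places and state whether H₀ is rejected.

8.260; do not reject

Ratio total = 27. Expected counts: 135×3/27 = 15, 135×6/27 = 30, 135×3/27 = 15, 135×4/27 = 20, 135×2/27 = 10, 135×5/27 = 25, 135×4/27 = 20.
cat         O        E   (O−E)²/E
blue       12       15     0.6000
yellow     23       30     1.6333
brown      17       15     0.2667
purple     27       20     2.4500
pink        9       10     0.1000
red        32       25     1.9600
teal       15       20     1.2500
Sum = 8.260
df = 6. Since 8.260 < 16.812, we do not reject H₀.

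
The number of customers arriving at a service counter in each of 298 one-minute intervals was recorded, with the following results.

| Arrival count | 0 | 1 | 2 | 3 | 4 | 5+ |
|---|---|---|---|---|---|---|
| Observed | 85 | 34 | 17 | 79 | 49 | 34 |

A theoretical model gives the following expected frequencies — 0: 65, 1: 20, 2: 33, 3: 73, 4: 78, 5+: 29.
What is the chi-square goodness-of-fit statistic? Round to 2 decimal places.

0: (85 − 65)²/65 = 400/65 = 6.154
1: (34 − 20)²/20 = 196/20 = 9.800
2: (17 − 33)²/33 = 256/33 = 7.758
3: (79 − 73)²/73 = 36/73 = 0.493
4: (49 − 78)²/78 = 841/78 = 10.782
5+: (34 − 29)²/29 = 25/29 = 0.862
Sum = 35.85

35.85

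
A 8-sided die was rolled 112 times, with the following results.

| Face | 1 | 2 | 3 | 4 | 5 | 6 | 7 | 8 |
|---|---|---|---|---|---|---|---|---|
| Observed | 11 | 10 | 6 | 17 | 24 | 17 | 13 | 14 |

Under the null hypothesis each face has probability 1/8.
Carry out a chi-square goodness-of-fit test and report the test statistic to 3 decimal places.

Under H₀ each category has probability 1/8, so each expected count is 112/8 = 14.
1: (11 − 14)²/14 = 9/14 = 0.6429
2: (10 − 14)²/14 = 16/14 = 1.1429
3: (6 − 14)²/14 = 64/14 = 4.5714
4: (17 − 14)²/14 = 9/14 = 0.6429
5: (24 − 14)²/14 = 100/14 = 7.1429
6: (17 − 14)²/14 = 9/14 = 0.6429
7: (13 − 14)²/14 = 1/14 = 0.0714
8: (14 − 14)²/14 = 0/14 = 0.0000
Sum = 14.857

14.857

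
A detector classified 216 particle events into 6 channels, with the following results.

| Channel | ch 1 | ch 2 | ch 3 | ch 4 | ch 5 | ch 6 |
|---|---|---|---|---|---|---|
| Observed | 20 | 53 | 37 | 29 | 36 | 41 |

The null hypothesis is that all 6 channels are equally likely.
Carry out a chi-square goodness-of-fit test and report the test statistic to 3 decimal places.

Under H₀ each category has probability 1/6, so each expected count is 216/6 = 36.
χ² = (20−36)²/36 + (53−36)²/36 + (37−36)²/36 + (29−36)²/36 + (36−36)²/36 + (41−36)²/36
   = 7.1111 + 8.0278 + 0.0278 + 1.3611 + 0.0000 + 0.6944
Sum = 17.222

17.222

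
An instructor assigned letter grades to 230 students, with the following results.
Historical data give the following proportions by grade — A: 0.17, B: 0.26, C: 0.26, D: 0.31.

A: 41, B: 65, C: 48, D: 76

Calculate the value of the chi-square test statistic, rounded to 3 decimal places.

3.183

Expected counts E_i = n·p_i: 230×0.17 = 39.1, 230×0.26 = 59.8, 230×0.26 = 59.8, 230×0.31 = 71.3.
χ² = (41−39.1)²/39.1 + (65−59.8)²/59.8 + (48−59.8)²/59.8 + (76−71.3)²/71.3
   = 0.0923 + 0.4522 + 2.3284 + 0.3098
Sum = 3.183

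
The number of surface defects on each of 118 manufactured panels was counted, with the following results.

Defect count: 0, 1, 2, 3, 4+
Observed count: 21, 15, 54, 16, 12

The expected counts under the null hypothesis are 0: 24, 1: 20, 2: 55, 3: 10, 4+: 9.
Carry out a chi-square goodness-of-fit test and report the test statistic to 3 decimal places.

6.243

0: (21 − 24)²/24 = 9/24 = 0.3750
1: (15 − 20)²/20 = 25/20 = 1.2500
2: (54 − 55)²/55 = 1/55 = 0.0182
3: (16 − 10)²/10 = 36/10 = 3.6000
4+: (12 − 9)²/9 = 9/9 = 1.0000
Sum = 6.243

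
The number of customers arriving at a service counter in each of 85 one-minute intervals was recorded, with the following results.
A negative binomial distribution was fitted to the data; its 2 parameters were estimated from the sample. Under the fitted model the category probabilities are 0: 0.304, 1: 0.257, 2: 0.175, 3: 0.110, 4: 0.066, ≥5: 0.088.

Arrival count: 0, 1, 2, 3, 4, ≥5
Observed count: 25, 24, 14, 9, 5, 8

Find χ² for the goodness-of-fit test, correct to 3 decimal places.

0.407

Expected counts E_i = n·p_i: 85×0.304 = 25.84, 85×0.257 = 21.845, 85×0.175 = 14.875, 85×0.110 = 9.35, 85×0.066 = 5.61, 85×0.088 = 7.48.
0: (25 − 25.84)²/25.84 = 0.7056/25.84 = 0.0273
1: (24 − 21.845)²/21.845 = 4.644025/21.845 = 0.2126
2: (14 − 14.875)²/14.875 = 0.765625/14.875 = 0.0515
3: (9 − 9.35)²/9.35 = 0.1225/9.35 = 0.0131
4: (5 − 5.61)²/5.61 = 0.3721/5.61 = 0.0663
≥5: (8 − 7.48)²/7.48 = 0.2704/7.48 = 0.0361
Sum = 0.407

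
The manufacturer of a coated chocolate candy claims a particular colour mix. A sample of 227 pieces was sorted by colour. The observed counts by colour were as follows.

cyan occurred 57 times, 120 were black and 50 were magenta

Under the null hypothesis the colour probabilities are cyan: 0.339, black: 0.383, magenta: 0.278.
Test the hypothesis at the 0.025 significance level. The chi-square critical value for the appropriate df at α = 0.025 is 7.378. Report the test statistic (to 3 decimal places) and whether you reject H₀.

Expected counts E_i = n·p_i: 227×0.339 = 76.953, 227×0.383 = 86.941, 227×0.278 = 63.106.
χ² = (57−76.953)²/76.953 + (120−86.941)²/86.941 + (50−63.106)²/63.106
   = 5.1736 + 12.5706 + 2.7219
Sum = 20.466
df = 2. Since 20.466 > 7.378, we reject H₀.

20.466; reject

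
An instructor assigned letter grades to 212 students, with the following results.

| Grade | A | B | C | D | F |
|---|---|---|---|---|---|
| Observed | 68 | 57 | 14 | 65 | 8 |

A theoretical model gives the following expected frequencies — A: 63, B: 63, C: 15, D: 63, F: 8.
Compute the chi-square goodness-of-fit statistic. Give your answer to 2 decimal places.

cat         O        E   (O−E)²/E
A          68       63      0.397
B          57       63      0.571
C          14       15      0.067
D          65       63      0.063
F           8        8      0.000
Sum = 1.10

1.10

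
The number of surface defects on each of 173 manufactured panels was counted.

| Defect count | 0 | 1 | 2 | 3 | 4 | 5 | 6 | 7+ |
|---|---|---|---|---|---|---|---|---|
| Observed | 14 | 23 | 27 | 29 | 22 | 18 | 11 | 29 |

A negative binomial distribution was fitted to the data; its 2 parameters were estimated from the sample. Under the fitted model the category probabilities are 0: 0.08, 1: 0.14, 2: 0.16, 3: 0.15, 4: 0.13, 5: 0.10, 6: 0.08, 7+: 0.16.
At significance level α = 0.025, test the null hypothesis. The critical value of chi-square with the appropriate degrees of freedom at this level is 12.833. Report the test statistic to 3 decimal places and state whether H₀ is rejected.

1.123; do not reject

Expected counts E_i = n·p_i: 173×0.08 = 13.84, 173×0.14 = 24.22, 173×0.16 = 27.68, 173×0.15 = 25.95, 173×0.13 = 22.49, 173×0.10 = 17.3, 173×0.08 = 13.84, 173×0.16 = 27.68.
χ² = (14−13.84)²/13.84 + (23−24.22)²/24.22 + (27−27.68)²/27.68 + (29−25.95)²/25.95 + (22−22.49)²/22.49 + (18−17.3)²/17.3 + (11−13.84)²/13.84 + (29−27.68)²/27.68
   = 0.0018 + 0.0615 + 0.0167 + 0.3585 + 0.0107 + 0.0283 + 0.5828 + 0.0629
Sum = 1.123
df = 5. Since 1.123 < 12.833, we do not reject H₀.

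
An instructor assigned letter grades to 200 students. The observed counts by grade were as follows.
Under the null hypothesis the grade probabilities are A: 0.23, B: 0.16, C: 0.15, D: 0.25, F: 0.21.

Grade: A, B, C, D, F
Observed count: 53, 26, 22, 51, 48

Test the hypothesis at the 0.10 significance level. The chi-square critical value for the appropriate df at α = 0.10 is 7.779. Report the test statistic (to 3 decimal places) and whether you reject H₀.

Expected counts E_i = n·p_i: 200×0.23 = 46, 200×0.16 = 32, 200×0.15 = 30, 200×0.25 = 50, 200×0.21 = 42.
A: (53 − 46)²/46 = 49/46 = 1.0652
B: (26 − 32)²/32 = 36/32 = 1.1250
C: (22 − 30)²/30 = 64/30 = 2.1333
D: (51 − 50)²/50 = 1/50 = 0.0200
F: (48 − 42)²/42 = 36/42 = 0.8571
Sum = 5.201
df = 4. Since 5.201 < 7.779, we do not reject H₀.

5.201; do not reject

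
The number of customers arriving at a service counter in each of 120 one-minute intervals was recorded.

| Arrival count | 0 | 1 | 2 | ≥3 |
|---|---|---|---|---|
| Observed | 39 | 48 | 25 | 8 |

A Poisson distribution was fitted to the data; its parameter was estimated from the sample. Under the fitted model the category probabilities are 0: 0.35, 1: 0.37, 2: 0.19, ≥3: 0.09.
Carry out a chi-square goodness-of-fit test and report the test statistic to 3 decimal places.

1.444

Expected counts E_i = n·p_i: 120×0.35 = 42, 120×0.37 = 44.4, 120×0.19 = 22.8, 120×0.09 = 10.8.
cat         O        E   (O−E)²/E
0          39       42     0.2143
1          48     44.4     0.2919
2          25     22.8     0.2123
≥3          8     10.8     0.7259
Sum = 1.444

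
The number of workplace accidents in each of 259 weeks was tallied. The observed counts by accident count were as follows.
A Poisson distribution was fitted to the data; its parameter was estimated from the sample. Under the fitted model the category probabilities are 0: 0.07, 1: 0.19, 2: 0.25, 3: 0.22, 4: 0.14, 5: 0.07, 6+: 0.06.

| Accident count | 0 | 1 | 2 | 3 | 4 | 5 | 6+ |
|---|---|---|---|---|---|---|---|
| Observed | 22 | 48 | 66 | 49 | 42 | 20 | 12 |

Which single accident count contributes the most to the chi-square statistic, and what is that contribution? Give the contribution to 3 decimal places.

Expected counts E_i = n·p_i: 259×0.07 = 18.13, 259×0.19 = 49.21, 259×0.25 = 64.75, 259×0.22 = 56.98, 259×0.14 = 36.26, 259×0.07 = 18.13, 259×0.06 = 15.54.
χ² = (22−18.13)²/18.13 + (48−49.21)²/49.21 + (66−64.75)²/64.75 + (49−56.98)²/56.98 + (42−36.26)²/36.26 + (20−18.13)²/18.13 + (12−15.54)²/15.54
   = 0.8261 + 0.0298 + 0.0241 + 1.1176 + 0.9086 + 0.1929 + 0.8064
The largest term is for 3: 1.118.

3, 1.118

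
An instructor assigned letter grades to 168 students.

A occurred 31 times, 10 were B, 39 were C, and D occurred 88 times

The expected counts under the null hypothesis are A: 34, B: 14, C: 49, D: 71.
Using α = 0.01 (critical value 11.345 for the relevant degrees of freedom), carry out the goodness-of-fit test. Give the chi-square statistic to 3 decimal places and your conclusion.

7.519; do not reject

χ² = (31−34)²/34 + (10−14)²/14 + (39−49)²/49 + (88−71)²/71
   = 0.2647 + 1.1429 + 2.0408 + 4.0704
Sum = 7.519
df = 3. Since 7.519 < 11.345, we do not reject H₀.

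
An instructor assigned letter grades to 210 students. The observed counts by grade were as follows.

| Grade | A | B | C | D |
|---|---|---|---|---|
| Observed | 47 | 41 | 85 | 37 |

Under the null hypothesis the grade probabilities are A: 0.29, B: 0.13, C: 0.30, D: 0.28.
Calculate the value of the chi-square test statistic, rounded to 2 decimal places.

Expected counts E_i = n·p_i: 210×0.29 = 60.9, 210×0.13 = 27.3, 210×0.30 = 63, 210×0.28 = 58.8.
A: (47 − 60.9)²/60.9 = 193.21/60.9 = 3.173
B: (41 − 27.3)²/27.3 = 187.69/27.3 = 6.875
C: (85 − 63)²/63 = 484/63 = 7.683
D: (37 − 58.8)²/58.8 = 475.24/58.8 = 8.082
Sum = 25.81

25.81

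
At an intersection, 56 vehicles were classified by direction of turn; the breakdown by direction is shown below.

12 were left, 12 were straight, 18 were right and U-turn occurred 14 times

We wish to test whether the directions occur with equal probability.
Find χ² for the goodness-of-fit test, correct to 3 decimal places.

1.714

Under H₀ each category has probability 1/4, so each expected count is 56/4 = 14.
left: (12 − 14)²/14 = 4/14 = 0.2857
straight: (12 − 14)²/14 = 4/14 = 0.2857
right: (18 − 14)²/14 = 16/14 = 1.1429
U-turn: (14 − 14)²/14 = 0/14 = 0.0000
Sum = 1.714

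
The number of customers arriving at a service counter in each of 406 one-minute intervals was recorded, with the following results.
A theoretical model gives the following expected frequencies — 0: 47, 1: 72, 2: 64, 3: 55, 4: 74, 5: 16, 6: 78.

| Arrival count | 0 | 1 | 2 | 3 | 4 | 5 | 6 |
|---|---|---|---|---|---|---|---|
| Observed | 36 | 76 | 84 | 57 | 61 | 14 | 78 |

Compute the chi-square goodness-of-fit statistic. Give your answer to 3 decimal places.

0: (36 − 47)²/47 = 121/47 = 2.5745
1: (76 − 72)²/72 = 16/72 = 0.2222
2: (84 − 64)²/64 = 400/64 = 6.2500
3: (57 − 55)²/55 = 4/55 = 0.0727
4: (61 − 74)²/74 = 169/74 = 2.2838
5: (14 − 16)²/16 = 4/16 = 0.2500
6: (78 − 78)²/78 = 0/78 = 0.0000
Sum = 11.653

11.653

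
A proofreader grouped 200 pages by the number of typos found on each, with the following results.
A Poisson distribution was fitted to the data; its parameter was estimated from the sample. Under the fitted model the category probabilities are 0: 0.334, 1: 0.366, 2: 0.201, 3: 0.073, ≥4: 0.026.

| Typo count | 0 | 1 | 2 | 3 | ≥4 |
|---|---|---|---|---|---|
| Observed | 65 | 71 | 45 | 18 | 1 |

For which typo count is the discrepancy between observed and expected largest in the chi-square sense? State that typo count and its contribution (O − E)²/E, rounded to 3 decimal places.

≥4, 3.392

Expected counts E_i = n·p_i: 200×0.334 = 66.8, 200×0.366 = 73.2, 200×0.201 = 40.2, 200×0.073 = 14.6, 200×0.026 = 5.2.
0: (65 − 66.8)²/66.8 = 3.24/66.8 = 0.0485
1: (71 − 73.2)²/73.2 = 4.84/73.2 = 0.0661
2: (45 − 40.2)²/40.2 = 23.04/40.2 = 0.5731
3: (18 − 14.6)²/14.6 = 11.56/14.6 = 0.7918
≥4: (1 − 5.2)²/5.2 = 17.64/5.2 = 3.3923
The largest term is for ≥4: 3.392.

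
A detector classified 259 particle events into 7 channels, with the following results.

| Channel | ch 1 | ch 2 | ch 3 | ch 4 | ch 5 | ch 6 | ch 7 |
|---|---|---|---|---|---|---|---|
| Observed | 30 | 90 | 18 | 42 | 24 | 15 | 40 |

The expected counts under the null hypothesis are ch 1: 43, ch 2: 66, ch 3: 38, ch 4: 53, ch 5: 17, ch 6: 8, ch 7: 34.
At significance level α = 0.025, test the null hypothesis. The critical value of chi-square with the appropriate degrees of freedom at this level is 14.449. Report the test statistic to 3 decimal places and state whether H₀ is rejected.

35.533; reject

cat         O        E   (O−E)²/E
ch 1       30       43     3.9302
ch 2       90       66     8.7273
ch 3       18       38    10.5263
ch 4       42       53     2.2830
ch 5       24       17     2.8824
ch 6       15        8     6.1250
ch 7       40       34     1.0588
Sum = 35.533
df = 6. Since 35.533 > 14.449, we reject H₀.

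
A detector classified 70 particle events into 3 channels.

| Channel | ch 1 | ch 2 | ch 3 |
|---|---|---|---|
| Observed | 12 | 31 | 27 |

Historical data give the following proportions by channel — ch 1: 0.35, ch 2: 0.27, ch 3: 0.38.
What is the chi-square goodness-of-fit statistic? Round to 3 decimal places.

14.130

Expected counts E_i = n·p_i: 70×0.35 = 24.5, 70×0.27 = 18.9, 70×0.38 = 26.6.
ch 1: (12 − 24.5)²/24.5 = 156.25/24.5 = 6.3776
ch 2: (31 − 18.9)²/18.9 = 146.41/18.9 = 7.7466
ch 3: (27 − 26.6)²/26.6 = 0.16/26.6 = 0.0060
Sum = 14.130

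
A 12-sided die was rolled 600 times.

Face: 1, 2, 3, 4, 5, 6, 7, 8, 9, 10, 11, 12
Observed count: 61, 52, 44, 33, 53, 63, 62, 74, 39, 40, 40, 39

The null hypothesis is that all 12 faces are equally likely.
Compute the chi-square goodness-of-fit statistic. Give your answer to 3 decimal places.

Expected count for each of the 12 categories: 600/12 = 50.
cat         O        E   (O−E)²/E
1          61       50     2.4200
2          52       50     0.0800
3          44       50     0.7200
4          33       50     5.7800
5          53       50     0.1800
6          63       50     3.3800
7          62       50     2.8800
8          74       50    11.5200
9          39       50     2.4200
10         40       50     2.0000
11         40       50     2.0000
12         39       50     2.4200
Sum = 35.800

35.800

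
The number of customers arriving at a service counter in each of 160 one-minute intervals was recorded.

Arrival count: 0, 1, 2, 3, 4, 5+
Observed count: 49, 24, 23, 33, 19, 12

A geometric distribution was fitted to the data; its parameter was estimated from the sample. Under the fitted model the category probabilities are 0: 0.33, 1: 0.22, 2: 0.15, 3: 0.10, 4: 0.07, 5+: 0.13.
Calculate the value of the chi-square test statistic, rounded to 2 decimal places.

31.10

Expected counts E_i = n·p_i: 160×0.33 = 52.8, 160×0.22 = 35.2, 160×0.15 = 24, 160×0.10 = 16, 160×0.07 = 11.2, 160×0.13 = 20.8.
χ² = (49−52.8)²/52.8 + (24−35.2)²/35.2 + (23−24)²/24 + (33−16)²/16 + (19−11.2)²/11.2 + (12−20.8)²/20.8
   = 0.273 + 3.564 + 0.042 + 18.063 + 5.432 + 3.723
Sum = 31.10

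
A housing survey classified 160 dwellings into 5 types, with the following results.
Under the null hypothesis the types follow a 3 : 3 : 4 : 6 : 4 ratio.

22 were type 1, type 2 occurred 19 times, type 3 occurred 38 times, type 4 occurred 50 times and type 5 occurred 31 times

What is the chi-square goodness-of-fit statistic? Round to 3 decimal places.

2.448

Ratio total = 20. Expected counts: 160×3/20 = 24, 160×3/20 = 24, 160×4/20 = 32, 160×6/20 = 48, 160×4/20 = 32.
χ² = (22−24)²/24 + (19−24)²/24 + (38−32)²/32 + (50−48)²/48 + (31−32)²/32
   = 0.1667 + 1.0417 + 1.1250 + 0.0833 + 0.0313
Sum = 2.448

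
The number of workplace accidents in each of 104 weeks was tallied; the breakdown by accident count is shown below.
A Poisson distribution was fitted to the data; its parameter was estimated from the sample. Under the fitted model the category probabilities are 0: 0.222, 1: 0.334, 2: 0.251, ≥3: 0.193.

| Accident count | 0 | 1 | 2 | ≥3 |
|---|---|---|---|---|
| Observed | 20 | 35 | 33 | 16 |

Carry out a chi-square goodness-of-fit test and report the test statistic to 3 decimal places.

3.063

Expected counts E_i = n·p_i: 104×0.222 = 23.088, 104×0.334 = 34.736, 104×0.251 = 26.104, 104×0.193 = 20.072.
χ² = (20−23.088)²/23.088 + (35−34.736)²/34.736 + (33−26.104)²/26.104 + (16−20.072)²/20.072
   = 0.4130 + 0.0020 + 1.8217 + 0.8261
Sum = 3.063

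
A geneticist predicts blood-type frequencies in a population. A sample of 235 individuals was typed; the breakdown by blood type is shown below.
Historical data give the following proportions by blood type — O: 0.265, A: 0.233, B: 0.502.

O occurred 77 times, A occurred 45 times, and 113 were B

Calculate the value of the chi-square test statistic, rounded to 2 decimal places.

5.43

Expected counts E_i = n·p_i: 235×0.265 = 62.275, 235×0.233 = 54.755, 235×0.502 = 117.97.
χ² = (77−62.275)²/62.275 + (45−54.755)²/54.755 + (113−117.97)²/117.97
   = 3.482 + 1.738 + 0.209
Sum = 5.43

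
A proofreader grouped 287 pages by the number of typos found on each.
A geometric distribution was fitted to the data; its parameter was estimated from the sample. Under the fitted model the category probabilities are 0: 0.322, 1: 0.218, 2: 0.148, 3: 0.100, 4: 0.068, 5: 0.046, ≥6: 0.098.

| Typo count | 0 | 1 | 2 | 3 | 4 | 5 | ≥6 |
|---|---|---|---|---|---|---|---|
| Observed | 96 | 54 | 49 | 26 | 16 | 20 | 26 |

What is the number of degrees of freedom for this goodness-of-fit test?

There are k = 7 categories and 1 parameter estimated from the data, so df = 7 − 1 − 1 = 5.

5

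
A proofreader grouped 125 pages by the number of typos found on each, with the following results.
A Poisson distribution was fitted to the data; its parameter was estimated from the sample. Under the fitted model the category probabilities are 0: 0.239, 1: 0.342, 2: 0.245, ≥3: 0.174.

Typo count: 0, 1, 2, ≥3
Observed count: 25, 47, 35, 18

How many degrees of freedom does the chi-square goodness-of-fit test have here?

2

There are k = 4 categories and 1 parameter estimated from the data, so df = 4 − 1 − 1 = 2.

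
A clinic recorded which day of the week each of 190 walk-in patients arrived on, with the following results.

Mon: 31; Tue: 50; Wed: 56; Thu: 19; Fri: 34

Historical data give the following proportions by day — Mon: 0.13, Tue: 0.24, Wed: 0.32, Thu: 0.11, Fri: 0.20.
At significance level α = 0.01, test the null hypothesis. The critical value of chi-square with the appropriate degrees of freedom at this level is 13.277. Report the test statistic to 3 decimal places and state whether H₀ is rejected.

Expected counts E_i = n·p_i: 190×0.13 = 24.7, 190×0.24 = 45.6, 190×0.32 = 60.8, 190×0.11 = 20.9, 190×0.20 = 38.
Mon: (31 − 24.7)²/24.7 = 39.69/24.7 = 1.6069
Tue: (50 − 45.6)²/45.6 = 19.36/45.6 = 0.4246
Wed: (56 − 60.8)²/60.8 = 23.04/60.8 = 0.3789
Thu: (19 − 20.9)²/20.9 = 3.61/20.9 = 0.1727
Fri: (34 − 38)²/38 = 16/38 = 0.4211
Sum = 3.004
df = 4. Since 3.004 < 13.277, we do not reject H₀.

3.004; do not reject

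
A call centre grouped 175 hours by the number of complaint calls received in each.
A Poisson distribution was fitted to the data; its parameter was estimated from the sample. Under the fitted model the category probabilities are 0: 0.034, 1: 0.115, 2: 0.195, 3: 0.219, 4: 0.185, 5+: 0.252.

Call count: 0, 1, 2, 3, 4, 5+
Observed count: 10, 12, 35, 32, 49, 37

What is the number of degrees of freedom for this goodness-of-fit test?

4

There are k = 6 categories and 1 parameter estimated from the data, so df = 6 − 1 − 1 = 4.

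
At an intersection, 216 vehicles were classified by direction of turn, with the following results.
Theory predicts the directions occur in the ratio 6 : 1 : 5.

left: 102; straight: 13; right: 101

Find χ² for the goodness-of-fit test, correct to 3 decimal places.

3.067

Ratio total = 12. Expected counts: 216×6/12 = 108, 216×1/12 = 18, 216×5/12 = 90.
cat           O        E   (O−E)²/E
left        102      108     0.3333
straight     13       18     1.3889
right       101       90     1.3444
Sum = 3.067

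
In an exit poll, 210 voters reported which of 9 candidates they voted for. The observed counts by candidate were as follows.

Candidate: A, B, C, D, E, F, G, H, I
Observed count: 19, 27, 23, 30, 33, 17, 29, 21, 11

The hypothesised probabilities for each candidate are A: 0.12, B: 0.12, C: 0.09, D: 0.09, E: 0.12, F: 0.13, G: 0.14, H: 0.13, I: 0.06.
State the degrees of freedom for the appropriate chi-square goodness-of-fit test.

There are k = 9 categories and no parameters were estimated from the data, so df = 9 − 1 = 8.

8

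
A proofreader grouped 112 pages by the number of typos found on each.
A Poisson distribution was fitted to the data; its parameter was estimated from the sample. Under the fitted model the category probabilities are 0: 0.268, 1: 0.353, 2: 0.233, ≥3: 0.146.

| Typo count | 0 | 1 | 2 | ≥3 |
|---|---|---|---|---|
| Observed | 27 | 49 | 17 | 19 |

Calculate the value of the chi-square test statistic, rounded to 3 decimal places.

6.168

Expected counts E_i = n·p_i: 112×0.268 = 30.016, 112×0.353 = 39.536, 112×0.233 = 26.096, 112×0.146 = 16.352.
0: (27 − 30.016)²/30.016 = 9.096256/30.016 = 0.3030
1: (49 − 39.536)²/39.536 = 89.567296/39.536 = 2.2655
2: (17 − 26.096)²/26.096 = 82.737216/26.096 = 3.1705
≥3: (19 − 16.352)²/16.352 = 7.011904/16.352 = 0.4288
Sum = 6.168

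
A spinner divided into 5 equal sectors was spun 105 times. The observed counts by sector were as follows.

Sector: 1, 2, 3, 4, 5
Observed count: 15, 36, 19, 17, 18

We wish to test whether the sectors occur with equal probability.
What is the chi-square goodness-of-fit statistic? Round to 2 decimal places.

13.81

Expected count for each of the 5 categories: 105/5 = 21.
cat         O        E   (O−E)²/E
1          15       21      1.714
2          36       21     10.714
3          19       21      0.190
4          17       21      0.762
5          18       21      0.429
Sum = 13.81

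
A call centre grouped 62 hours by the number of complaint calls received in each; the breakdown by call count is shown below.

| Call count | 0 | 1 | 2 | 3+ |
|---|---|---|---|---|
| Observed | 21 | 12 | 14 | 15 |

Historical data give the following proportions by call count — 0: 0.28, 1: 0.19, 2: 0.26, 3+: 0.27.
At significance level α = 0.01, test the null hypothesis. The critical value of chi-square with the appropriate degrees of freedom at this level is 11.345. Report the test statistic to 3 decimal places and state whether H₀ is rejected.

1.227; do not reject

Expected counts E_i = n·p_i: 62×0.28 = 17.36, 62×0.19 = 11.78, 62×0.26 = 16.12, 62×0.27 = 16.74.
cat         O        E   (O−E)²/E
0          21    17.36     0.7632
1          12    11.78     0.0041
2          14    16.12     0.2788
3+         15    16.74     0.1809
Sum = 1.227
df = 3. Since 1.227 < 11.345, we do not reject H₀.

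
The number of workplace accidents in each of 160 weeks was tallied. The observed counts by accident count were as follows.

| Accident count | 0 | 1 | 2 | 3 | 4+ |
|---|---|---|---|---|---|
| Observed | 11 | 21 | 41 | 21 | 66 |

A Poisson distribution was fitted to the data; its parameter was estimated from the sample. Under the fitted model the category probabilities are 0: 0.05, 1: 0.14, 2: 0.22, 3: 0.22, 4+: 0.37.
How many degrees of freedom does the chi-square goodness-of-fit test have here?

There are k = 5 categories and 1 parameter estimated from the data, so df = 5 − 1 − 1 = 3.

3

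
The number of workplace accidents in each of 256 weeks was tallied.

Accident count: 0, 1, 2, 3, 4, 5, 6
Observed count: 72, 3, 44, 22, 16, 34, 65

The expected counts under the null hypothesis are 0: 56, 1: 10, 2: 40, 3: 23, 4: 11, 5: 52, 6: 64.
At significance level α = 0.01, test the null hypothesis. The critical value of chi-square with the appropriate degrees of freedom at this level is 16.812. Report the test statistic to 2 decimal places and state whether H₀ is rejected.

18.43; reject

cat         O        E   (O−E)²/E
0          72       56      4.571
1           3       10      4.900
2          44       40      0.400
3          22       23      0.043
4          16       11      2.273
5          34       52      6.231
6          65       64      0.016
Sum = 18.43
df = 6. Since 18.43 > 16.812, we reject H₀.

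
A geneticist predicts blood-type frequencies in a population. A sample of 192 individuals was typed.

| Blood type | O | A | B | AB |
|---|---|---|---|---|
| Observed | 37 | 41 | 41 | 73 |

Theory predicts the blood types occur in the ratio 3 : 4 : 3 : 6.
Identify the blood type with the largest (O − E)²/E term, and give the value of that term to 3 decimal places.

Ratio total = 16. Expected counts: 192×3/16 = 36, 192×4/16 = 48, 192×3/16 = 36, 192×6/16 = 72.
χ² = (37−36)²/36 + (41−48)²/48 + (41−36)²/36 + (73−72)²/72
   = 0.0278 + 1.0208 + 0.6944 + 0.0139
The largest term is for A: 1.021.

A, 1.021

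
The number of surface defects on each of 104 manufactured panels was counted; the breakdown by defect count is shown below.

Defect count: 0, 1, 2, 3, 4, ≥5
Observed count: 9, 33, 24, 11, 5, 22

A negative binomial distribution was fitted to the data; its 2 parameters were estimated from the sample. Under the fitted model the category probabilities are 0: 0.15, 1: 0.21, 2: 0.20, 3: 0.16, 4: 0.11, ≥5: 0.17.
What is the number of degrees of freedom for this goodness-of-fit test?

There are k = 6 categories and 2 parameters estimated from the data, so df = 6 − 1 − 2 = 3.

3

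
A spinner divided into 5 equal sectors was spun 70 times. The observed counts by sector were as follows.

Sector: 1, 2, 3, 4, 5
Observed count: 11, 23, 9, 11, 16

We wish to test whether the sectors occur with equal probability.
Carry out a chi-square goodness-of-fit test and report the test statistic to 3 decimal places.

Under H₀ each category has probability 1/5, so each expected count is 70/5 = 14.
χ² = (11−14)²/14 + (23−14)²/14 + (9−14)²/14 + (11−14)²/14 + (16−14)²/14
   = 0.6429 + 5.7857 + 1.7857 + 0.6429 + 0.2857
Sum = 9.143

9.143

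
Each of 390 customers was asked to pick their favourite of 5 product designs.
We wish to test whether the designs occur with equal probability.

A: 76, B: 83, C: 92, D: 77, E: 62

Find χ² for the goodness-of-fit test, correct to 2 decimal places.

Under H₀ each category has probability 1/5, so each expected count is 390/5 = 78.
A: (76 − 78)²/78 = 4/78 = 0.051
B: (83 − 78)²/78 = 25/78 = 0.321
C: (92 − 78)²/78 = 196/78 = 2.513
D: (77 − 78)²/78 = 1/78 = 0.013
E: (62 − 78)²/78 = 256/78 = 3.282
Sum = 6.18

6.18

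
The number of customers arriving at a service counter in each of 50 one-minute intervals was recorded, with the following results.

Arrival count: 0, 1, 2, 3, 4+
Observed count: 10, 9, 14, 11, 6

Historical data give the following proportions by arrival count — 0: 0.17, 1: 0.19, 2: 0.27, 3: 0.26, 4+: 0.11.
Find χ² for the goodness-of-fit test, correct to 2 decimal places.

0.66

Expected counts E_i = n·p_i: 50×0.17 = 8.5, 50×0.19 = 9.5, 50×0.27 = 13.5, 50×0.26 = 13, 50×0.11 = 5.5.
χ² = (10−8.5)²/8.5 + (9−9.5)²/9.5 + (14−13.5)²/13.5 + (11−13)²/13 + (6−5.5)²/5.5
   = 0.265 + 0.026 + 0.019 + 0.308 + 0.045
Sum = 0.66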